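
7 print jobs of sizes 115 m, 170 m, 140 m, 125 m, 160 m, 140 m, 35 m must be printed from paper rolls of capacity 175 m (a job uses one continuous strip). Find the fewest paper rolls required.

6

Total = 170 + 160 + 140 + 140 + 125 + 115 + 35 = 885 m.
Lower bound: ⌈885/175⌉ = 6 paper rolls.
A packing using 6 paper rolls:
  roll 1: 170 = 170
  roll 2: 160 = 160
  roll 3: 140 + 35 = 175
  roll 4: 140 = 140
  roll 5: 125 = 125
  roll 6: 115 = 115
This matches the lower bound, so 6 is optimal.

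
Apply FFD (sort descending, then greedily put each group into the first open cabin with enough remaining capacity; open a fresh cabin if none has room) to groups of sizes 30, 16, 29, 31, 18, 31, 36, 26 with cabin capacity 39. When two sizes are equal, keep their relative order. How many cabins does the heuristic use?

7

Sorted descending: 36, 31, 31, 30, 29, 26, 18, 16.
  36 → cabin 1 (new)  [load 36/39]
  31 → cabin 2 (new)  [load 31/39]
  31 → cabin 3 (new)  [load 31/39]
  30 → cabin 4 (new)  [load 30/39]
  29 → cabin 5 (new)  [load 29/39]
  26 → cabin 6 (new)  [load 26/39]
  18 → cabin 7 (new)  [load 18/39]
  16 → cabin 7  [load 34/39]
7 cabins opened.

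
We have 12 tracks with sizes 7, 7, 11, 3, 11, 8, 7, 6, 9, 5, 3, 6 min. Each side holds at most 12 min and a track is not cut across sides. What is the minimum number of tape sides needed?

Total = 11 + 11 + 9 + 8 + 7 + 7 + 7 + 6 + 6 + 5 + 3 + 3 = 83 min.
Lower bound: ⌈83/12⌉ = 7 tape sides.
A packing using 8 tape sides:
  side 1: 11 = 11
  side 2: 11 = 11
  side 3: 9 + 3 = 12
  side 4: 8 + 3 = 11
  side 5: 7 + 5 = 12
  side 6: 7 = 7
  side 7: 7 = 7
  side 8: 6 + 6 = 12
No arrangement into 7 tape sides stays within capacity, so 8 is optimal.

8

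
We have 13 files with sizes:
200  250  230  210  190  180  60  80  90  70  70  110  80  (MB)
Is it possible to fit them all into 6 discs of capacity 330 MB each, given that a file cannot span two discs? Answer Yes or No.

Yes

A valid assignment using 6 discs:
  disc 1: 250 + 80 = 330
  disc 2: 230 + 90 = 320
  disc 3: 210 + 110 = 320
  disc 4: 200 + 80 = 280
  disc 5: 190 + 70 + 70 = 330
  disc 6: 180 + 60 = 240
Every load is within 330 MB, so 6 discs suffice.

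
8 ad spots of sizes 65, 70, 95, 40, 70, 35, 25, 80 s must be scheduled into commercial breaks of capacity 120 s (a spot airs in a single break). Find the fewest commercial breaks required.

5

Total = 95 + 80 + 70 + 70 + 65 + 40 + 35 + 25 = 480 s.
Lower bound: ⌈480/120⌉ = 4 commercial breaks.
Also, 5 ad spots each exceed 60 s, and no two of those can share a break, so at least 5 commercial breaks are needed.
A packing using 5 commercial breaks:
  break 1: 95 + 25 = 120
  break 2: 80 + 40 = 120
  break 3: 70 + 35 = 105
  break 4: 70 = 70
  break 5: 65 = 65
This matches the lower bound, so 5 is optimal.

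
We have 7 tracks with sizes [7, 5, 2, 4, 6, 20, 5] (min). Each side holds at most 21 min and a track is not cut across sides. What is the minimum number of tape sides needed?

3

Total = 20 + 7 + 6 + 5 + 5 + 4 + 2 = 49 min.
Lower bound: ⌈49/21⌉ = 3 tape sides.
A packing using 3 tape sides:
  side 1: 20 = 20
  side 2: 7 + 6 + 5 + 2 = 20
  side 3: 5 + 4 = 9
This matches the lower bound, so 3 is optimal.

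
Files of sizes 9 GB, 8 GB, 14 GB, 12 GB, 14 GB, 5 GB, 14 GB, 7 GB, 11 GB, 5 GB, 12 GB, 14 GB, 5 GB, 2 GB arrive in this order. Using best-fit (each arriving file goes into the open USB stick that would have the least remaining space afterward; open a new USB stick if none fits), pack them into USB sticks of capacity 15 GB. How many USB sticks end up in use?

  9 → USB stick 1 (new)  [load 9/15]
  8 → USB stick 2 (new)  [load 8/15]
  14 → USB stick 3 (new)  [load 14/15]
  12 → USB stick 4 (new)  [load 12/15]
  14 → USB stick 5 (new)  [load 14/15]
  5 → USB stick 1  [load 14/15]
  14 → USB stick 6 (new)  [load 14/15]
  7 → USB stick 2  [load 15/15]
  11 → USB stick 7 (new)  [load 11/15]
  5 → USB stick 8 (new)  [load 5/15]
  12 → USB stick 9 (new)  [load 12/15]
  14 → USB stick 10 (new)  [load 14/15]
  5 → USB stick 8  [load 10/15]
  2 → USB stick 4  [load 14/15]
10 USB sticks opened.

10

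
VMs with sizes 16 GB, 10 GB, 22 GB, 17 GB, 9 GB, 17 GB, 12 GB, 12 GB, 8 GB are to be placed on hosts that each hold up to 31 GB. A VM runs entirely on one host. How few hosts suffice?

Total = 22 + 17 + 17 + 16 + 12 + 12 + 10 + 9 + 8 = 123 GB.
Lower bound: ⌈123/31⌉ = 4 hosts.
A packing using 5 hosts:
  host 1: 22 + 9 = 31
  host 2: 17 + 12 = 29
  host 3: 17 + 12 = 29
  host 4: 16 + 10 = 26
  host 5: 8 = 8
No arrangement into 4 hosts stays within capacity, so 5 is optimal.

5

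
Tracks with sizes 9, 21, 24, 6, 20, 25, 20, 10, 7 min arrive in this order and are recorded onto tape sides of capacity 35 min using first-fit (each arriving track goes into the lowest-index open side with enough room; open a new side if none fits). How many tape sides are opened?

  9 → side 1 (new)  [load 9/35]
  21 → side 1  [load 30/35]
  24 → side 2 (new)  [load 24/35]
  6 → side 2  [load 30/35]
  20 → side 3 (new)  [load 20/35]
  25 → side 4 (new)  [load 25/35]
  20 → side 5 (new)  [load 20/35]
  10 → side 3  [load 30/35]
  7 → side 4  [load 32/35]
5 tape sides opened.

5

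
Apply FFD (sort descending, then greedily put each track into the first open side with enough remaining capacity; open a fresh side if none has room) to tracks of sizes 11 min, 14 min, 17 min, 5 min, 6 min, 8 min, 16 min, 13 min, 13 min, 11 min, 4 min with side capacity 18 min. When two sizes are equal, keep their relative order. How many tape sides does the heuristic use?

8

Sorted descending: 17, 16, 14, 13, 13, 11, 11, 8, 6, 5, 4.
  17 → side 1 (new)  [load 17/18]
  16 → side 2 (new)  [load 16/18]
  14 → side 3 (new)  [load 14/18]
  13 → side 4 (new)  [load 13/18]
  13 → side 5 (new)  [load 13/18]
  11 → side 6 (new)  [load 11/18]
  11 → side 7 (new)  [load 11/18]
  8 → side 8 (new)  [load 8/18]
  6 → side 6  [load 17/18]
  5 → side 4  [load 18/18]
  4 → side 3  [load 18/18]
8 tape sides opened.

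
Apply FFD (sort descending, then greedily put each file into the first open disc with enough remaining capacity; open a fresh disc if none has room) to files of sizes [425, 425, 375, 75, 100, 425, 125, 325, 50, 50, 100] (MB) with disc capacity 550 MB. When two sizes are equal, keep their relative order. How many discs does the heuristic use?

Sorted descending: 425, 425, 425, 375, 325, 125, 100, 100, 75, 50, 50.
  425 → disc 1 (new)  [load 425/550]
  425 → disc 2 (new)  [load 425/550]
  425 → disc 3 (new)  [load 425/550]
  375 → disc 4 (new)  [load 375/550]
  325 → disc 5 (new)  [load 325/550]
  125 → disc 1  [load 550/550]
  100 → disc 2  [load 525/550]
  100 → disc 3  [load 525/550]
  75 → disc 4  [load 450/550]
  50 → disc 4  [load 500/550]
  50 → disc 4  [load 550/550]
5 discs opened.

5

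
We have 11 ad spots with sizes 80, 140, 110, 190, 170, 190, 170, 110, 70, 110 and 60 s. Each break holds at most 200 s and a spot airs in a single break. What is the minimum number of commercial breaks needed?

Total = 190 + 190 + 170 + 170 + 140 + 110 + 110 + 110 + 80 + 70 + 60 = 1400 s.
Lower bound: ⌈1400/200⌉ = 7 commercial breaks.
Also, 8 ad spots each exceed 100 s, and no two of those can share a break, so at least 8 commercial breaks are needed.
A packing using 8 commercial breaks:
  break 1: 190 = 190
  break 2: 190 = 190
  break 3: 170 = 170
  break 4: 170 = 170
  break 5: 140 + 60 = 200
  break 6: 110 + 80 = 190
  break 7: 110 + 70 = 180
  break 8: 110 = 110
This matches the lower bound, so 8 is optimal.

8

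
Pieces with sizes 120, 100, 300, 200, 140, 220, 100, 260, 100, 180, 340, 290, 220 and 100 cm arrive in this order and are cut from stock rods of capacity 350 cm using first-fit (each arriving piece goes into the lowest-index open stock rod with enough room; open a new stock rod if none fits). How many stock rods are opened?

9

  120 → stock rod 1 (new)  [load 120/350]
  100 → stock rod 1  [load 220/350]
  300 → stock rod 2 (new)  [load 300/350]
  200 → stock rod 3 (new)  [load 200/350]
  140 → stock rod 3  [load 340/350]
  220 → stock rod 4 (new)  [load 220/350]
  100 → stock rod 1  [load 320/350]
  260 → stock rod 5 (new)  [load 260/350]
  100 → stock rod 4  [load 320/350]
  180 → stock rod 6 (new)  [load 180/350]
  340 → stock rod 7 (new)  [load 340/350]
  290 → stock rod 8 (new)  [load 290/350]
  220 → stock rod 9 (new)  [load 220/350]
  100 → stock rod 6  [load 280/350]
9 stock rods opened.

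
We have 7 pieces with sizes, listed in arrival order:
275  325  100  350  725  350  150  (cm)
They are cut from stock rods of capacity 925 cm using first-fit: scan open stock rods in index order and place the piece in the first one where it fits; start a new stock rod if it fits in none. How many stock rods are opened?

  275 → stock rod 1 (new)  [load 275/925]
  325 → stock rod 1  [load 600/925]
  100 → stock rod 1  [load 700/925]
  350 → stock rod 2 (new)  [load 350/925]
  725 → stock rod 3 (new)  [load 725/925]
  350 → stock rod 2  [load 700/925]
  150 → stock rod 1  [load 850/925]
3 stock rods opened.

3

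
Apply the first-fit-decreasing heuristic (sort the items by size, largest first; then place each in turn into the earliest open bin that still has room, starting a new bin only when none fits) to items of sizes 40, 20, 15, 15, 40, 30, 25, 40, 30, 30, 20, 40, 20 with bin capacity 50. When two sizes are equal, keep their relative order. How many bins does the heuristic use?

9

Sorted descending: 40, 40, 40, 40, 30, 30, 30, 25, 20, 20, 20, 15, 15.
  40 → bin 1 (new)  [load 40/50]
  40 → bin 2 (new)  [load 40/50]
  40 → bin 3 (new)  [load 40/50]
  40 → bin 4 (new)  [load 40/50]
  30 → bin 5 (new)  [load 30/50]
  30 → bin 6 (new)  [load 30/50]
  30 → bin 7 (new)  [load 30/50]
  25 → bin 8 (new)  [load 25/50]
  20 → bin 5  [load 50/50]
  20 → bin 6  [load 50/50]
  20 → bin 7  [load 50/50]
  15 → bin 8  [load 40/50]
  15 → bin 9 (new)  [load 15/50]
9 bins opened.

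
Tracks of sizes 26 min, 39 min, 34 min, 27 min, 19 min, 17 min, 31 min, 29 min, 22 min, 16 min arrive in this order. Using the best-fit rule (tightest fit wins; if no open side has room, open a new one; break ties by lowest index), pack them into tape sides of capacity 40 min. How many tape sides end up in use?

  26 → side 1 (new)  [load 26/40]
  39 → side 2 (new)  [load 39/40]
  34 → side 3 (new)  [load 34/40]
  27 → side 4 (new)  [load 27/40]
  19 → side 5 (new)  [load 19/40]
  17 → side 5  [load 36/40]
  31 → side 6 (new)  [load 31/40]
  29 → side 7 (new)  [load 29/40]
  22 → side 8 (new)  [load 22/40]
  16 → side 8  [load 38/40]
8 tape sides opened.

8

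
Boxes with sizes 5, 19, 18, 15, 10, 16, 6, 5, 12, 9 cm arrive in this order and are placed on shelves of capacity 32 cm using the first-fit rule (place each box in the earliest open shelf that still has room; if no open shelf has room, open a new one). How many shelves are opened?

  5 → shelf 1 (new)  [load 5/32]
  19 → shelf 1  [load 24/32]
  18 → shelf 2 (new)  [load 18/32]
  15 → shelf 3 (new)  [load 15/32]
  10 → shelf 2  [load 28/32]
  16 → shelf 3  [load 31/32]
  6 → shelf 1  [load 30/32]
  5 → shelf 4 (new)  [load 5/32]
  12 → shelf 4  [load 17/32]
  9 → shelf 4  [load 26/32]
4 shelves opened.

4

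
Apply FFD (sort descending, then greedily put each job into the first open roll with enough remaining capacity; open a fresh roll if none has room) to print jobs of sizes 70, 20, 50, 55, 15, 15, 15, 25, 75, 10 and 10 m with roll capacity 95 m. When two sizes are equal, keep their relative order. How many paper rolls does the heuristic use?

4

Sorted descending: 75, 70, 55, 50, 25, 20, 15, 15, 15, 10, 10.
  75 → roll 1 (new)  [load 75/95]
  70 → roll 2 (new)  [load 70/95]
  55 → roll 3 (new)  [load 55/95]
  50 → roll 4 (new)  [load 50/95]
  25 → roll 2  [load 95/95]
  20 → roll 1  [load 95/95]
  15 → roll 3  [load 70/95]
  15 → roll 3  [load 85/95]
  15 → roll 4  [load 65/95]
  10 → roll 3  [load 95/95]
  10 → roll 4  [load 75/95]
4 paper rolls opened.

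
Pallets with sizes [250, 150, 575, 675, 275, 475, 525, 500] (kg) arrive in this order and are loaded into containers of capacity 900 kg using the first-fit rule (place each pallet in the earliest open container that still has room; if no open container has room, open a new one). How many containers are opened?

6

  250 → container 1 (new)  [load 250/900]
  150 → container 1  [load 400/900]
  575 → container 2 (new)  [load 575/900]
  675 → container 3 (new)  [load 675/900]
  275 → container 1  [load 675/900]
  475 → container 4 (new)  [load 475/900]
  525 → container 5 (new)  [load 525/900]
  500 → container 6 (new)  [load 500/900]
6 containers opened.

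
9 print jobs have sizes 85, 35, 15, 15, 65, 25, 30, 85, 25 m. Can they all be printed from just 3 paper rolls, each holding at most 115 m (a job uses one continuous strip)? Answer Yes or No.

Total = 380 m; ⌈380/115⌉ = 4.
At least 4 paper rolls are required, but only 3 are allowed.

No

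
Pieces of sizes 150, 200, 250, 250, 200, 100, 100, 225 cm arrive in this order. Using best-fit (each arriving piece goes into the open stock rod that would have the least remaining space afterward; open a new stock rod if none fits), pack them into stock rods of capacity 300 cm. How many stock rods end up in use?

  150 → stock rod 1 (new)  [load 150/300]
  200 → stock rod 2 (new)  [load 200/300]
  250 → stock rod 3 (new)  [load 250/300]
  250 → stock rod 4 (new)  [load 250/300]
  200 → stock rod 5 (new)  [load 200/300]
  100 → stock rod 2  [load 300/300]
  100 → stock rod 5  [load 300/300]
  225 → stock rod 6 (new)  [load 225/300]
6 stock rods opened.

6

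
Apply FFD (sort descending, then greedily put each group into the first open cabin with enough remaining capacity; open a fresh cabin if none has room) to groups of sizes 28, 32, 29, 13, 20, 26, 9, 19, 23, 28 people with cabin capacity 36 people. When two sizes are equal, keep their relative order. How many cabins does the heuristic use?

8

Sorted descending: 32, 29, 28, 28, 26, 23, 20, 19, 13, 9.
  32 → cabin 1 (new)  [load 32/36]
  29 → cabin 2 (new)  [load 29/36]
  28 → cabin 3 (new)  [load 28/36]
  28 → cabin 4 (new)  [load 28/36]
  26 → cabin 5 (new)  [load 26/36]
  23 → cabin 6 (new)  [load 23/36]
  20 → cabin 7 (new)  [load 20/36]
  19 → cabin 8 (new)  [load 19/36]
  13 → cabin 6  [load 36/36]
  9 → cabin 5  [load 35/36]
8 cabins opened.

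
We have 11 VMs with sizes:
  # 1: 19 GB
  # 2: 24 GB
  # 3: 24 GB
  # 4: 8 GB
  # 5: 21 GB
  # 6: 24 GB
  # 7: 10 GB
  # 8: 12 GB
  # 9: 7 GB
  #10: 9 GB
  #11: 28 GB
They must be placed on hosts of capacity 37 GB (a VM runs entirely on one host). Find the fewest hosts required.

Total = 28 + 24 + 24 + 24 + 21 + 19 + 12 + 10 + 9 + 8 + 7 = 186 GB.
Lower bound: ⌈186/37⌉ = 6 hosts.
A packing using 6 hosts:
  host 1: 28 + 9 = 37
  host 2: 24 + 12 = 36
  host 3: 24 + 10 = 34
  host 4: 24 + 8 = 32
  host 5: 21 + 7 = 28
  host 6: 19 = 19
This matches the lower bound, so 6 is optimal.

6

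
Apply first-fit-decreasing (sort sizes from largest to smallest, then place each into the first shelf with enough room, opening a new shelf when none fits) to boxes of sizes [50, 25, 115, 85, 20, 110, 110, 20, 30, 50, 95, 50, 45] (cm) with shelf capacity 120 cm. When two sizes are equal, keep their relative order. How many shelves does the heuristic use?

7

Sorted descending: 115, 110, 110, 95, 85, 50, 50, 50, 45, 30, 25, 20, 20.
  115 → shelf 1 (new)  [load 115/120]
  110 → shelf 2 (new)  [load 110/120]
  110 → shelf 3 (new)  [load 110/120]
  95 → shelf 4 (new)  [load 95/120]
  85 → shelf 5 (new)  [load 85/120]
  50 → shelf 6 (new)  [load 50/120]
  50 → shelf 6  [load 100/120]
  50 → shelf 7 (new)  [load 50/120]
  45 → shelf 7  [load 95/120]
  30 → shelf 5  [load 115/120]
  25 → shelf 4  [load 120/120]
  20 → shelf 6  [load 120/120]
  20 → shelf 7  [load 115/120]
7 shelves opened.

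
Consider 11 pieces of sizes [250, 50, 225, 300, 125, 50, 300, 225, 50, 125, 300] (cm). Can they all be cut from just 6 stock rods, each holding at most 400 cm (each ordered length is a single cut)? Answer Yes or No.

A valid assignment using 6 stock rods:
  stock rod 1: 300 + 50 + 50 = 400
  stock rod 2: 300 + 50 = 350
  stock rod 3: 300 = 300
  stock rod 4: 250 + 125 = 375
  stock rod 5: 225 + 125 = 350
  stock rod 6: 225 = 225
Every load is within 400 cm, so 6 stock rods suffice.

Yes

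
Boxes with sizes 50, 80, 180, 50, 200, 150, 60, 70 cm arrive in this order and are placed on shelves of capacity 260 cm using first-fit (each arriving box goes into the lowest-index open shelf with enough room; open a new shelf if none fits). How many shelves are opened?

4

  50 → shelf 1 (new)  [load 50/260]
  80 → shelf 1  [load 130/260]
  180 → shelf 2 (new)  [load 180/260]
  50 → shelf 1  [load 180/260]
  200 → shelf 3 (new)  [load 200/260]
  150 → shelf 4 (new)  [load 150/260]
  60 → shelf 1  [load 240/260]
  70 → shelf 2  [load 250/260]
4 shelves opened.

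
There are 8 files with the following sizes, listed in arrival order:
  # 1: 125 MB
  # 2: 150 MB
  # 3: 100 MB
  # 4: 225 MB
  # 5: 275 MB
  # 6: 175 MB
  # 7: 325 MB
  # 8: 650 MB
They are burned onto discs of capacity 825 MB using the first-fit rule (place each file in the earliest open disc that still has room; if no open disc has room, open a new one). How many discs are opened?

3

  125 → disc 1 (new)  [load 125/825]
  150 → disc 1  [load 275/825]
  100 → disc 1  [load 375/825]
  225 → disc 1  [load 600/825]
  275 → disc 2 (new)  [load 275/825]
  175 → disc 1  [load 775/825]
  325 → disc 2  [load 600/825]
  650 → disc 3 (new)  [load 650/825]
3 discs opened.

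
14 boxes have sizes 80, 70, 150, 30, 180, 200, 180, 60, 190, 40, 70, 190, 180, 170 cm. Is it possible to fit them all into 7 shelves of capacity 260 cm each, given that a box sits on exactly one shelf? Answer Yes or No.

No

Total = 1790 cm; ⌈1790/260⌉ = 7.
8 boxes each exceed half the capacity and cannot share a shelf, forcing at least 8 shelves.
At least 8 shelves are required, but only 7 are allowed.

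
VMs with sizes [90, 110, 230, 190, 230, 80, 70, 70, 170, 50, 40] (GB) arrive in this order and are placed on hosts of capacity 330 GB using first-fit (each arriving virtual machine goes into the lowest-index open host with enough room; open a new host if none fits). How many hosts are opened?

5

  90 → host 1 (new)  [load 90/330]
  110 → host 1  [load 200/330]
  230 → host 2 (new)  [load 230/330]
  190 → host 3 (new)  [load 190/330]
  230 → host 4 (new)  [load 230/330]
  80 → host 1  [load 280/330]
  70 → host 2  [load 300/330]
  70 → host 3  [load 260/330]
  170 → host 5 (new)  [load 170/330]
  50 → host 1  [load 330/330]
  40 → host 3  [load 300/330]
5 hosts opened.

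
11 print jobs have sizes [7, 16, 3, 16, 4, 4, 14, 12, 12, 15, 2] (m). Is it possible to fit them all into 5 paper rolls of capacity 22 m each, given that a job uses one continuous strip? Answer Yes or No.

No

Total = 105 m; ⌈105/22⌉ = 5.
6 print jobs each exceed half the capacity and cannot share a roll, forcing at least 6 paper rolls.
At least 6 paper rolls are required, but only 5 are allowed.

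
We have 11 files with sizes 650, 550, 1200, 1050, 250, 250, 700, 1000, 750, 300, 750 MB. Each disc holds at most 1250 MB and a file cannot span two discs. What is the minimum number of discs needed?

7

Total = 1200 + 1050 + 1000 + 750 + 750 + 700 + 650 + 550 + 300 + 250 + 250 = 7450 MB.
Lower bound: ⌈7450/1250⌉ = 6 discs.
Also, 7 files each exceed 625 MB, and no two of those can share a disc, so at least 7 discs are needed.
A packing using 7 discs:
  disc 1: 1200 = 1200
  disc 2: 1050 = 1050
  disc 3: 1000 + 250 = 1250
  disc 4: 750 + 300 = 1050
  disc 5: 750 + 250 = 1000
  disc 6: 700 + 550 = 1250
  disc 7: 650 = 650
This matches the lower bound, so 7 is optimal.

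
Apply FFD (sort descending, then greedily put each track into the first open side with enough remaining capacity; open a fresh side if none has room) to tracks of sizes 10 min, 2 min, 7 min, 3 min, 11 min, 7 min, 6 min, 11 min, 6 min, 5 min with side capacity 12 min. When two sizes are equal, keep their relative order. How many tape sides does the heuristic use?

Sorted descending: 11, 11, 10, 7, 7, 6, 6, 5, 3, 2.
  11 → side 1 (new)  [load 11/12]
  11 → side 2 (new)  [load 11/12]
  10 → side 3 (new)  [load 10/12]
  7 → side 4 (new)  [load 7/12]
  7 → side 5 (new)  [load 7/12]
  6 → side 6 (new)  [load 6/12]
  6 → side 6  [load 12/12]
  5 → side 4  [load 12/12]
  3 → side 5  [load 10/12]
  2 → side 3  [load 12/12]
6 tape sides opened.

6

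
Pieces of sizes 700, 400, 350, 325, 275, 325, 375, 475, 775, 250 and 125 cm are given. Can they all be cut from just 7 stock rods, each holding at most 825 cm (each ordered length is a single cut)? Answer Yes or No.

Yes

A valid assignment using 6 stock rods:
  stock rod 1: 775 = 775
  stock rod 2: 700 + 125 = 825
  stock rod 3: 475 + 350 = 825
  stock rod 4: 400 + 375 = 775
  stock rod 5: 325 + 325 = 650
  stock rod 6: 275 + 250 = 525
That uses only 6 ≤ 7, so 7 stock rods are enough.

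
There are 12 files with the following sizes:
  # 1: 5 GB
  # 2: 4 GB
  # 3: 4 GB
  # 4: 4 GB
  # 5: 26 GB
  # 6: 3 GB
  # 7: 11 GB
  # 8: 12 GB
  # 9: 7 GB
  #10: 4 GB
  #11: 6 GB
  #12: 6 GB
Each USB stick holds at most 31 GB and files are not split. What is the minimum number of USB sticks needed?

3

Total = 26 + 12 + 11 + 7 + 6 + 6 + 5 + 4 + 4 + 4 + 4 + 3 = 92 GB.
Lower bound: ⌈92/31⌉ = 3 USB sticks.
A packing using 3 USB sticks:
  USB stick 1: 26 + 5 = 31
  USB stick 2: 12 + 11 + 7 = 30
  USB stick 3: 6 + 6 + 4 + 4 + 4 + 4 + 3 = 31
This matches the lower bound, so 3 is optimal.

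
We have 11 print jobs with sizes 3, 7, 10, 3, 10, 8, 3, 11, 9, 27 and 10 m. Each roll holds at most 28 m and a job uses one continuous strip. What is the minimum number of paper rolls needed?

4

Total = 27 + 11 + 10 + 10 + 10 + 9 + 8 + 7 + 3 + 3 + 3 = 101 m.
Lower bound: ⌈101/28⌉ = 4 paper rolls.
A packing using 4 paper rolls:
  roll 1: 27 = 27
  roll 2: 11 + 10 + 7 = 28
  roll 3: 10 + 10 + 8 = 28
  roll 4: 9 + 3 + 3 + 3 = 18
This matches the lower bound, so 4 is optimal.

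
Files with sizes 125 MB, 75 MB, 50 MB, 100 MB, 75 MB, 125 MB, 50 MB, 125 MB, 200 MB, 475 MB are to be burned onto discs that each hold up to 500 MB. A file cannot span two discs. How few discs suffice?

3

Total = 475 + 200 + 125 + 125 + 125 + 100 + 75 + 75 + 50 + 50 = 1400 MB.
Lower bound: ⌈1400/500⌉ = 3 discs.
A packing using 3 discs:
  disc 1: 475 = 475
  disc 2: 200 + 125 + 125 + 50 = 500
  disc 3: 125 + 100 + 75 + 75 + 50 = 425
This matches the lower bound, so 3 is optimal.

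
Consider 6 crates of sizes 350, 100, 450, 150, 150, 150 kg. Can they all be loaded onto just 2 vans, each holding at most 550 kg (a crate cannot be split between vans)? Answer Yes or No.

Total = 1350 kg; ⌈1350/550⌉ = 3.
At least 3 vans are required, but only 2 are allowed.

No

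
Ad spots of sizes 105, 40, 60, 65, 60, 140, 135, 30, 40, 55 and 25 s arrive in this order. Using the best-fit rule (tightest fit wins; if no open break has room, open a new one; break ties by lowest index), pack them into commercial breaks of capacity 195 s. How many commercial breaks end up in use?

  105 → break 1 (new)  [load 105/195]
  40 → break 1  [load 145/195]
  60 → break 2 (new)  [load 60/195]
  65 → break 2  [load 125/195]
  60 → break 2  [load 185/195]
  140 → break 3 (new)  [load 140/195]
  135 → break 4 (new)  [load 135/195]
  30 → break 1  [load 175/195]
  40 → break 3  [load 180/195]
  55 → break 4  [load 190/195]
  25 → break 5 (new)  [load 25/195]
5 commercial breaks opened.

5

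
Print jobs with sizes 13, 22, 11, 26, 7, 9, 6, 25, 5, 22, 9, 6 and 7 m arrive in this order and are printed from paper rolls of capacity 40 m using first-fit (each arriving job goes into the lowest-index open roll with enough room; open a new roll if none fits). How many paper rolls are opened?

5

  13 → roll 1 (new)  [load 13/40]
  22 → roll 1  [load 35/40]
  11 → roll 2 (new)  [load 11/40]
  26 → roll 2  [load 37/40]
  7 → roll 3 (new)  [load 7/40]
  9 → roll 3  [load 16/40]
  6 → roll 3  [load 22/40]
  25 → roll 4 (new)  [load 25/40]
  5 → roll 1  [load 40/40]
  22 → roll 5 (new)  [load 22/40]
  9 → roll 3  [load 31/40]
  6 → roll 3  [load 37/40]
  7 → roll 4  [load 32/40]
5 paper rolls opened.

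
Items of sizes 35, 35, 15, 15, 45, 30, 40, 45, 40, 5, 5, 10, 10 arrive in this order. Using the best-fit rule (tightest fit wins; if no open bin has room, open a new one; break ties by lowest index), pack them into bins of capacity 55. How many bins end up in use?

7

  35 → bin 1 (new)  [load 35/55]
  35 → bin 2 (new)  [load 35/55]
  15 → bin 1  [load 50/55]
  15 → bin 2  [load 50/55]
  45 → bin 3 (new)  [load 45/55]
  30 → bin 4 (new)  [load 30/55]
  40 → bin 5 (new)  [load 40/55]
  45 → bin 6 (new)  [load 45/55]
  40 → bin 7 (new)  [load 40/55]
  5 → bin 1  [load 55/55]
  5 → bin 2  [load 55/55]
  10 → bin 3  [load 55/55]
  10 → bin 6  [load 55/55]
7 bins opened.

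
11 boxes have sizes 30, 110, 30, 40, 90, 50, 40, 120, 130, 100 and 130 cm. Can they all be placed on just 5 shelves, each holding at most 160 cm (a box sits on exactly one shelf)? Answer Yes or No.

No

Total = 870 cm; ⌈870/160⌉ = 6.
At least 6 shelves are required, but only 5 are allowed.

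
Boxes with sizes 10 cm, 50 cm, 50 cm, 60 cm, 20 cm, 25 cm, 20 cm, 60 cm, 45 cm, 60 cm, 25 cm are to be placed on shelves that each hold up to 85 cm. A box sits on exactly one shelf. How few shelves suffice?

6

Total = 60 + 60 + 60 + 50 + 50 + 45 + 25 + 25 + 20 + 20 + 10 = 425 cm.
Lower bound: ⌈425/85⌉ = 5 shelves.
Also, 6 boxes each exceed 85/2 cm, and no two of those can share a shelf, so at least 6 shelves are needed.
A packing using 6 shelves:
  shelf 1: 60 + 25 = 85
  shelf 2: 60 + 25 = 85
  shelf 3: 60 + 20 = 80
  shelf 4: 50 + 20 + 10 = 80
  shelf 5: 50 = 50
  shelf 6: 45 = 45
This matches the lower bound, so 6 is optimal.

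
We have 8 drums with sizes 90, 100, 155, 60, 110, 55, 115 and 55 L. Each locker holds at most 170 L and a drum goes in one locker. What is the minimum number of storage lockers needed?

5

Total = 155 + 115 + 110 + 100 + 90 + 60 + 55 + 55 = 740 L.
Lower bound: ⌈740/170⌉ = 5 storage lockers.
A packing using 5 storage lockers:
  locker 1: 155 = 155
  locker 2: 115 + 55 = 170
  locker 3: 110 + 60 = 170
  locker 4: 100 + 55 = 155
  locker 5: 90 = 90
This matches the lower bound, so 5 is optimal.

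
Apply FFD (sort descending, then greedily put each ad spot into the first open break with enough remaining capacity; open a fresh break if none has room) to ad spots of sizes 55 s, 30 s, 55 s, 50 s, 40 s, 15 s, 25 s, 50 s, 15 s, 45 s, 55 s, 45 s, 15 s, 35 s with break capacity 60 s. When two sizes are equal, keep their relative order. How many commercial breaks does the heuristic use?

Sorted descending: 55, 55, 55, 50, 50, 45, 45, 40, 35, 30, 25, 15, 15, 15.
  55 → break 1 (new)  [load 55/60]
  55 → break 2 (new)  [load 55/60]
  55 → break 3 (new)  [load 55/60]
  50 → break 4 (new)  [load 50/60]
  50 → break 5 (new)  [load 50/60]
  45 → break 6 (new)  [load 45/60]
  45 → break 7 (new)  [load 45/60]
  40 → break 8 (new)  [load 40/60]
  35 → break 9 (new)  [load 35/60]
  30 → break 10 (new)  [load 30/60]
  25 → break 9  [load 60/60]
  15 → break 6  [load 60/60]
  15 → break 7  [load 60/60]
  15 → break 8  [load 55/60]
10 commercial breaks opened.

10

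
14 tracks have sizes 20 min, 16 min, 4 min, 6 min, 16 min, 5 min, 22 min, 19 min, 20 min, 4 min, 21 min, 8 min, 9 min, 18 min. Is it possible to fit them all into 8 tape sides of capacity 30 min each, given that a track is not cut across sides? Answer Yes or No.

A valid assignment using 8 tape sides:
  side 1: 22 + 8 = 30
  side 2: 21 + 9 = 30
  side 3: 20 + 6 + 4 = 30
  side 4: 20 + 5 + 4 = 29
  side 5: 19 = 19
  side 6: 18 = 18
  side 7: 16 = 16
  side 8: 16 = 16
Every load is within 30 min, so 8 tape sides suffice.

Yes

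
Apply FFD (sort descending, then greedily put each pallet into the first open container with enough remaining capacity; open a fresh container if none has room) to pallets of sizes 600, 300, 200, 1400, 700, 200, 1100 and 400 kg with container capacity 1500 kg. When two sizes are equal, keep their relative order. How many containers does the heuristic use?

4

Sorted descending: 1400, 1100, 700, 600, 400, 300, 200, 200.
  1400 → container 1 (new)  [load 1400/1500]
  1100 → container 2 (new)  [load 1100/1500]
  700 → container 3 (new)  [load 700/1500]
  600 → container 3  [load 1300/1500]
  400 → container 2  [load 1500/1500]
  300 → container 4 (new)  [load 300/1500]
  200 → container 3  [load 1500/1500]
  200 → container 4  [load 500/1500]
4 containers opened.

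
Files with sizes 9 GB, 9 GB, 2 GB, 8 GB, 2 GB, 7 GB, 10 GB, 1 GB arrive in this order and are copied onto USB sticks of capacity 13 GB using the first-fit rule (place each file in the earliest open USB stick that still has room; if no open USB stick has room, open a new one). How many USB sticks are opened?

  9 → USB stick 1 (new)  [load 9/13]
  9 → USB stick 2 (new)  [load 9/13]
  2 → USB stick 1  [load 11/13]
  8 → USB stick 3 (new)  [load 8/13]
  2 → USB stick 1  [load 13/13]
  7 → USB stick 4 (new)  [load 7/13]
  10 → USB stick 5 (new)  [load 10/13]
  1 → USB stick 2  [load 10/13]
5 USB sticks opened.

5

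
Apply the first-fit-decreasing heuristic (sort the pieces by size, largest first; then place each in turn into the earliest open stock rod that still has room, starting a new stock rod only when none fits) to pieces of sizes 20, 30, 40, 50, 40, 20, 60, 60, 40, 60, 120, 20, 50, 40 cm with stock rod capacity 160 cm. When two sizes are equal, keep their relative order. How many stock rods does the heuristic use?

5

Sorted descending: 120, 60, 60, 60, 50, 50, 40, 40, 40, 40, 30, 20, 20, 20.
  120 → stock rod 1 (new)  [load 120/160]
  60 → stock rod 2 (new)  [load 60/160]
  60 → stock rod 2  [load 120/160]
  60 → stock rod 3 (new)  [load 60/160]
  50 → stock rod 3  [load 110/160]
  50 → stock rod 3  [load 160/160]
  40 → stock rod 1  [load 160/160]
  40 → stock rod 2  [load 160/160]
  40 → stock rod 4 (new)  [load 40/160]
  40 → stock rod 4  [load 80/160]
  30 → stock rod 4  [load 110/160]
  20 → stock rod 4  [load 130/160]
  20 → stock rod 4  [load 150/160]
  20 → stock rod 5 (new)  [load 20/160]
5 stock rods opened.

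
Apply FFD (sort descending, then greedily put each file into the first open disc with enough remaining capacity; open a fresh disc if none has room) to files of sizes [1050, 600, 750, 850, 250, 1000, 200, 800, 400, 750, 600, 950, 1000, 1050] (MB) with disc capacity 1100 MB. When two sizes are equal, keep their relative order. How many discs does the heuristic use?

Sorted descending: 1050, 1050, 1000, 1000, 950, 850, 800, 750, 750, 600, 600, 400, 250, 200.
  1050 → disc 1 (new)  [load 1050/1100]
  1050 → disc 2 (new)  [load 1050/1100]
  1000 → disc 3 (new)  [load 1000/1100]
  1000 → disc 4 (new)  [load 1000/1100]
  950 → disc 5 (new)  [load 950/1100]
  850 → disc 6 (new)  [load 850/1100]
  800 → disc 7 (new)  [load 800/1100]
  750 → disc 8 (new)  [load 750/1100]
  750 → disc 9 (new)  [load 750/1100]
  600 → disc 10 (new)  [load 600/1100]
  600 → disc 11 (new)  [load 600/1100]
  400 → disc 10  [load 1000/1100]
  250 → disc 6  [load 1100/1100]
  200 → disc 7  [load 1000/1100]
11 discs opened.

11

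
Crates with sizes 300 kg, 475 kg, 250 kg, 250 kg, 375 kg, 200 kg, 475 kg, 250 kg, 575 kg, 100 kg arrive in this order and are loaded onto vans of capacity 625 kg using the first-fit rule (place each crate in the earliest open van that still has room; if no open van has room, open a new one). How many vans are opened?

6

  300 → van 1 (new)  [load 300/625]
  475 → van 2 (new)  [load 475/625]
  250 → van 1  [load 550/625]
  250 → van 3 (new)  [load 250/625]
  375 → van 3  [load 625/625]
  200 → van 4 (new)  [load 200/625]
  475 → van 5 (new)  [load 475/625]
  250 → van 4  [load 450/625]
  575 → van 6 (new)  [load 575/625]
  100 → van 2  [load 575/625]
6 vans opened.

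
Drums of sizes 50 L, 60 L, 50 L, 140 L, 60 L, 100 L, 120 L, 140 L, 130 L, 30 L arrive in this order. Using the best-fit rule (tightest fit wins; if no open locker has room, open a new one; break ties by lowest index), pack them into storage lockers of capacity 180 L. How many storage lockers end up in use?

6

  50 → locker 1 (new)  [load 50/180]
  60 → locker 1  [load 110/180]
  50 → locker 1  [load 160/180]
  140 → locker 2 (new)  [load 140/180]
  60 → locker 3 (new)  [load 60/180]
  100 → locker 3  [load 160/180]
  120 → locker 4 (new)  [load 120/180]
  140 → locker 5 (new)  [load 140/180]
  130 → locker 6 (new)  [load 130/180]
  30 → locker 2  [load 170/180]
6 storage lockers opened.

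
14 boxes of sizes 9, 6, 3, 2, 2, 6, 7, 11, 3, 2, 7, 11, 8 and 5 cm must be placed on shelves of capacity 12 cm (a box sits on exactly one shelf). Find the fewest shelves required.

Total = 11 + 11 + 9 + 8 + 7 + 7 + 6 + 6 + 5 + 3 + 3 + 2 + 2 + 2 = 82 cm.
Lower bound: ⌈82/12⌉ = 7 shelves.
A packing using 7 shelves:
  shelf 1: 11 = 11
  shelf 2: 11 = 11
  shelf 3: 9 + 3 = 12
  shelf 4: 8 + 2 + 2 = 12
  shelf 5: 7 + 5 = 12
  shelf 6: 7 + 3 + 2 = 12
  shelf 7: 6 + 6 = 12
This matches the lower bound, so 7 is optimal.

7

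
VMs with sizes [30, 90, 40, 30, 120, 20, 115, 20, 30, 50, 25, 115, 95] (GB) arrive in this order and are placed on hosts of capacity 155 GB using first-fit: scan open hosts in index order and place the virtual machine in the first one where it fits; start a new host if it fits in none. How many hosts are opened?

6

  30 → host 1 (new)  [load 30/155]
  90 → host 1  [load 120/155]
  40 → host 2 (new)  [load 40/155]
  30 → host 1  [load 150/155]
  120 → host 3 (new)  [load 120/155]
  20 → host 2  [load 60/155]
  115 → host 4 (new)  [load 115/155]
  20 → host 2  [load 80/155]
  30 → host 2  [load 110/155]
  50 → host 5 (new)  [load 50/155]
  25 → host 2  [load 135/155]
  115 → host 6 (new)  [load 115/155]
  95 → host 5  [load 145/155]
6 hosts opened.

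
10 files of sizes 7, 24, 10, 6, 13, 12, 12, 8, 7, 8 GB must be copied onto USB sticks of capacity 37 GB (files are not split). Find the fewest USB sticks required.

Total = 24 + 13 + 12 + 12 + 10 + 8 + 8 + 7 + 7 + 6 = 107 GB.
Lower bound: ⌈107/37⌉ = 3 USB sticks.
A packing using 3 USB sticks:
  USB stick 1: 24 + 13 = 37
  USB stick 2: 12 + 12 + 10 = 34
  USB stick 3: 8 + 8 + 7 + 7 + 6 = 36
This matches the lower bound, so 3 is optimal.

3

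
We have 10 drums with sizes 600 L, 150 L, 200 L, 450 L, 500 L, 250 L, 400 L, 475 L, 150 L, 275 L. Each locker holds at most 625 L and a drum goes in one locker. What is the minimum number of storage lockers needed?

Total = 600 + 500 + 475 + 450 + 400 + 275 + 250 + 200 + 150 + 150 = 3450 L.
Lower bound: ⌈3450/625⌉ = 6 storage lockers.
A packing using 6 storage lockers:
  locker 1: 600 = 600
  locker 2: 500 = 500
  locker 3: 475 + 150 = 625
  locker 4: 450 + 150 = 600
  locker 5: 400 + 200 = 600
  locker 6: 275 + 250 = 525
This matches the lower bound, so 6 is optimal.

6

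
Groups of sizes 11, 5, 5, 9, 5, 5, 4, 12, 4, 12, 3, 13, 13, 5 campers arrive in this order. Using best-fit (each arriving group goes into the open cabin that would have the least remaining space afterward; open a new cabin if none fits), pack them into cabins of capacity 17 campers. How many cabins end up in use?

  11 → cabin 1 (new)  [load 11/17]
  5 → cabin 1  [load 16/17]
  5 → cabin 2 (new)  [load 5/17]
  9 → cabin 2  [load 14/17]
  5 → cabin 3 (new)  [load 5/17]
  5 → cabin 3  [load 10/17]
  4 → cabin 3  [load 14/17]
  12 → cabin 4 (new)  [load 12/17]
  4 → cabin 4  [load 16/17]
  12 → cabin 5 (new)  [load 12/17]
  3 → cabin 2  [load 17/17]
  13 → cabin 6 (new)  [load 13/17]
  13 → cabin 7 (new)  [load 13/17]
  5 → cabin 5  [load 17/17]
7 cabins opened.

7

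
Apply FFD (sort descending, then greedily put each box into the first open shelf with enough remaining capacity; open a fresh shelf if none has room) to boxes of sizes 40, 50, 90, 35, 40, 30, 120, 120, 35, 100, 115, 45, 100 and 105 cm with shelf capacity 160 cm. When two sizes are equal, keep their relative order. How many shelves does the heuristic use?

Sorted descending: 120, 120, 115, 105, 100, 100, 90, 50, 45, 40, 40, 35, 35, 30.
  120 → shelf 1 (new)  [load 120/160]
  120 → shelf 2 (new)  [load 120/160]
  115 → shelf 3 (new)  [load 115/160]
  105 → shelf 4 (new)  [load 105/160]
  100 → shelf 5 (new)  [load 100/160]
  100 → shelf 6 (new)  [load 100/160]
  90 → shelf 7 (new)  [load 90/160]
  50 → shelf 4  [load 155/160]
  45 → shelf 3  [load 160/160]
  40 → shelf 1  [load 160/160]
  40 → shelf 2  [load 160/160]
  35 → shelf 5  [load 135/160]
  35 → shelf 6  [load 135/160]
  30 → shelf 7  [load 120/160]
7 shelves opened.

7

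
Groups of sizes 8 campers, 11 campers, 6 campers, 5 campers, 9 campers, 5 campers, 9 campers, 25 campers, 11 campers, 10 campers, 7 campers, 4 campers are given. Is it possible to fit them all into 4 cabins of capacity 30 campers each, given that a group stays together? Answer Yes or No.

A valid assignment using 4 cabins:
  cabin 1: 25 + 5 = 30
  cabin 2: 11 + 11 + 8 = 30
  cabin 3: 10 + 9 + 9 = 28
  cabin 4: 7 + 6 + 5 + 4 = 22
Every load is within 30 campers, so 4 cabins suffice.

Yes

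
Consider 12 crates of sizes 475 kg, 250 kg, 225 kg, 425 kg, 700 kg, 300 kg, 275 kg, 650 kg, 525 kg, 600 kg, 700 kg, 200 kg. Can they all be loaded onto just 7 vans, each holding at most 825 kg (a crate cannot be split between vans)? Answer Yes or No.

Total = 5325 kg; ⌈5325/825⌉ = 7.
The bound of 7 does not rule out 7, but exhaustive search shows no assignment into 7 vans of capacity 825 kg exists — the minimum is 8.

No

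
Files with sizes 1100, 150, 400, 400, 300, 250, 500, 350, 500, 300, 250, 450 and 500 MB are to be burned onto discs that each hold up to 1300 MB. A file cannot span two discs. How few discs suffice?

Total = 1100 + 500 + 500 + 500 + 450 + 400 + 400 + 350 + 300 + 300 + 250 + 250 + 150 = 5450 MB.
Lower bound: ⌈5450/1300⌉ = 5 discs.
A packing using 5 discs:
  disc 1: 1100 + 150 = 1250
  disc 2: 500 + 500 + 300 = 1300
  disc 3: 500 + 450 + 350 = 1300
  disc 4: 400 + 400 + 300 = 1100
  disc 5: 250 + 250 = 500
This matches the lower bound, so 5 is optimal.

5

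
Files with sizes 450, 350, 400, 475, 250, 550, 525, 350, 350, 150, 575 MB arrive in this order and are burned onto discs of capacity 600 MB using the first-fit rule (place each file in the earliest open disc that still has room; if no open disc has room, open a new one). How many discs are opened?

9

  450 → disc 1 (new)  [load 450/600]
  350 → disc 2 (new)  [load 350/600]
  400 → disc 3 (new)  [load 400/600]
  475 → disc 4 (new)  [load 475/600]
  250 → disc 2  [load 600/600]
  550 → disc 5 (new)  [load 550/600]
  525 → disc 6 (new)  [load 525/600]
  350 → disc 7 (new)  [load 350/600]
  350 → disc 8 (new)  [load 350/600]
  150 → disc 1  [load 600/600]
  575 → disc 9 (new)  [load 575/600]
9 discs opened.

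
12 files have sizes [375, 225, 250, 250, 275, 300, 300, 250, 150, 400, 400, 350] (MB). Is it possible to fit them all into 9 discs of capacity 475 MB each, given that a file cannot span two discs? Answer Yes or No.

No

Total = 3525 MB; ⌈3525/475⌉ = 8.
10 files each exceed half the capacity and cannot share a disc, forcing at least 10 discs.
At least 10 discs are required, but only 9 are allowed.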